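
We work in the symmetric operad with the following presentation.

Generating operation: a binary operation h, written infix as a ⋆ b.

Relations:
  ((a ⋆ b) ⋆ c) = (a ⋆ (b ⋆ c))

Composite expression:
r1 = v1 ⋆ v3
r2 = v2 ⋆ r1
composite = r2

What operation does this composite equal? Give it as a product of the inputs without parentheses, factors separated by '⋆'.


v2 ⋆ v1 ⋆ v3

Associativity of h dissolves the nesting; only the v-input order survives.
(v1 ⋆ v3) collapses to v1 ⋆ v3
(v2 ⋆ (v1 ⋆ v3)) collapses to v2 ⋆ v1 ⋆ v3


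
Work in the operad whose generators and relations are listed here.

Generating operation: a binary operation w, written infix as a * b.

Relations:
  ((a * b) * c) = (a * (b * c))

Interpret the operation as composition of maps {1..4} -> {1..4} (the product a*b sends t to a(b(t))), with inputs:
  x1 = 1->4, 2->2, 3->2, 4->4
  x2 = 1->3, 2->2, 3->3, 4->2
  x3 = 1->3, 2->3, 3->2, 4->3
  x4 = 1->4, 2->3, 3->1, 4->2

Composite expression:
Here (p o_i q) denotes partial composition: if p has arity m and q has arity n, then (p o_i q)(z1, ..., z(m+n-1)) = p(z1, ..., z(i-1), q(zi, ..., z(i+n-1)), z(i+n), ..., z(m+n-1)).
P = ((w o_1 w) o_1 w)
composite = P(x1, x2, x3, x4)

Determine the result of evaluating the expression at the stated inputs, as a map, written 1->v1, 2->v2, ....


(x1 * x2) = 1->2, 2->2, 3->2, 4->2
((x1 * x2) * x3) = 1->2, 2->2, 3->2, 4->2
(((x1 * x2) * x3) * x4) = 1->2, 2->2, 3->2, 4->2

1->2, 2->2, 3->2, 4->2


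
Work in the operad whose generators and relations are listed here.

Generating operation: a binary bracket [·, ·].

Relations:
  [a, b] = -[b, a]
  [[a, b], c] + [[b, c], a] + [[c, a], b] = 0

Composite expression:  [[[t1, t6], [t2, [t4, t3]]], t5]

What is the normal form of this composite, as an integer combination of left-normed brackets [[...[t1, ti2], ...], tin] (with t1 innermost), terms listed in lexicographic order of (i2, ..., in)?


-[[[[[t1, t6], t2], t3], t4], t5] + [[[[[t1, t6], t2], t4], t3], t5] + [[[[[t1, t6], t3], t4], t2], t5] - [[[[[t1, t6], t4], t3], t2], t5]

In the tensor algebra, words opening t1 carry the t1-anchored form.
Composite bracket: [[[t1, t6], [t2, [t4, t3]]], t5]
Under [a, b] = ab - ba we get 32 signed associative words (2^5 = 32).
Words beginning with t1 determine it all:
  t1t6t2t3t4t5 (sign -1) contributes -[[[[[t1, t6], t2], t3], t4], t5]
  t1t6t2t4t3t5 (sign +1) contributes +[[[[[t1, t6], t2], t4], t3], t5]
  t1t6t3t4t2t5 (sign +1) contributes +[[[[[t1, t6], t3], t4], t2], t5]
  t1t6t4t3t2t5 (sign -1) contributes -[[[[[t1, t6], t4], t3], t2], t5]


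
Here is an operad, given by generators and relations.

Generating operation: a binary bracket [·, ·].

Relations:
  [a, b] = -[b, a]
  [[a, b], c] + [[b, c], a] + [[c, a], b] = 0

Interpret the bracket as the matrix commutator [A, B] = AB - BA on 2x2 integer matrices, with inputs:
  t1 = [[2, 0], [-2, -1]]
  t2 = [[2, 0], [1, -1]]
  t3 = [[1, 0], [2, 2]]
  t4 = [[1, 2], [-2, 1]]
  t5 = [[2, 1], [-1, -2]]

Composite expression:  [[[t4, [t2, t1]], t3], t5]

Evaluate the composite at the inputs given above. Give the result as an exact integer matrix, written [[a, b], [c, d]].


[[72, 0], [-288, -72]]

[t2, t1] = [[0, 0], [9, 0]]
[t4, [t2, t1]] = [[18, 0], [0, -18]]
[[t4, [t2, t1]], t3] = [[0, 0], [-72, 0]]
[[[t4, [t2, t1]], t3], t5] = [[72, 0], [-288, -72]]


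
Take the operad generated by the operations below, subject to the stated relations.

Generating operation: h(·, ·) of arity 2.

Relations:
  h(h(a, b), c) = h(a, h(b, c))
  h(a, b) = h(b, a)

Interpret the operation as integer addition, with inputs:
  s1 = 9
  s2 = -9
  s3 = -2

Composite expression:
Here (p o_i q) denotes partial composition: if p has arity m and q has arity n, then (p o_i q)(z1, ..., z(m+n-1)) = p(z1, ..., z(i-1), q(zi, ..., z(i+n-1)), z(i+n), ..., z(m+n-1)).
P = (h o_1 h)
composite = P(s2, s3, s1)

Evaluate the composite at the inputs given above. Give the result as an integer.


-2

h(s2, s3) = -11
h(h(s2, s3), s1) = -2


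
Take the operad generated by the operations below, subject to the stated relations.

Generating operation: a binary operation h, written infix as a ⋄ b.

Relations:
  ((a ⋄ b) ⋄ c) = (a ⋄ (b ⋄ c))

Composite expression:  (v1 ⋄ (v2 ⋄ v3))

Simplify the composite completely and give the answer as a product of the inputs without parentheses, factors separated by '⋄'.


v1 ⋄ v2 ⋄ v3


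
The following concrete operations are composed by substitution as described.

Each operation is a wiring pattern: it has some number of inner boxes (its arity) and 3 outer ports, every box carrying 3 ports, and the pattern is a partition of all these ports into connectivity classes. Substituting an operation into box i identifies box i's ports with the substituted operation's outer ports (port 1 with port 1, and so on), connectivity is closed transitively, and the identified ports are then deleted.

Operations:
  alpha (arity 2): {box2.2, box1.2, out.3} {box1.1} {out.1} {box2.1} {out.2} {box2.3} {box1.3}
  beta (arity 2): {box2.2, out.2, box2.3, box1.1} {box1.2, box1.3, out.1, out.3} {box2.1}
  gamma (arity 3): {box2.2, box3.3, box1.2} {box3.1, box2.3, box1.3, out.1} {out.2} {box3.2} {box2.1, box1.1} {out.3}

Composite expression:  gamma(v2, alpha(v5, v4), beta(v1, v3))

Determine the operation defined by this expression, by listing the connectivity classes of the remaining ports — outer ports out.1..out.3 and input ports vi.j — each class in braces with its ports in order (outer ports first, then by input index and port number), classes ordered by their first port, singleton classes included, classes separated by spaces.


{out.1, v1.2, v1.3, v2.2, v2.3, v4.2, v5.2} {out.2} {out.3} {v1.1, v3.2, v3.3} {v2.1} {v3.1} {v4.1} {v4.3} {v5.1} {v5.3}

After gluing at gamma, chains via deleted ports link the v-ports.
composing alpha on (v5, v4), with out.j its own outer ports: {out.1} {out.2} {out.3, v4.2, v5.2} {v4.1} {v4.3} {v5.1} {v5.3}
composing beta on (v1, v3), with out.j its own outer ports: {out.1, out.3, v1.2, v1.3} {out.2, v1.1, v3.2, v3.3} {v3.1}
composing gamma on (v2, v5, v4, v1, v3), with out.j its own outer ports: {out.1, v1.2, v1.3, v2.2, v2.3, v4.2, v5.2} {out.2} {out.3} {v1.1, v3.2, v3.3} {v2.1} {v3.1} {v4.1} {v4.3} {v5.1} {v5.3}


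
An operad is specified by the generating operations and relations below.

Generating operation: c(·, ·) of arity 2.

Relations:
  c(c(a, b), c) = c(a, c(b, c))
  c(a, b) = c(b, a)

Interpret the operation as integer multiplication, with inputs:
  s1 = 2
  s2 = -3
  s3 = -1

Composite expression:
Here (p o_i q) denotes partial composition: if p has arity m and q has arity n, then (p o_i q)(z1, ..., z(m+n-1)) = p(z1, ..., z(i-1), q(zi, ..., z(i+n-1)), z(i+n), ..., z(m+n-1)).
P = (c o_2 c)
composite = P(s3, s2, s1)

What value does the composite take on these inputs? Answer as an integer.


6

c(s2, s1) = -6
c(s3, c(s2, s1)) = 6


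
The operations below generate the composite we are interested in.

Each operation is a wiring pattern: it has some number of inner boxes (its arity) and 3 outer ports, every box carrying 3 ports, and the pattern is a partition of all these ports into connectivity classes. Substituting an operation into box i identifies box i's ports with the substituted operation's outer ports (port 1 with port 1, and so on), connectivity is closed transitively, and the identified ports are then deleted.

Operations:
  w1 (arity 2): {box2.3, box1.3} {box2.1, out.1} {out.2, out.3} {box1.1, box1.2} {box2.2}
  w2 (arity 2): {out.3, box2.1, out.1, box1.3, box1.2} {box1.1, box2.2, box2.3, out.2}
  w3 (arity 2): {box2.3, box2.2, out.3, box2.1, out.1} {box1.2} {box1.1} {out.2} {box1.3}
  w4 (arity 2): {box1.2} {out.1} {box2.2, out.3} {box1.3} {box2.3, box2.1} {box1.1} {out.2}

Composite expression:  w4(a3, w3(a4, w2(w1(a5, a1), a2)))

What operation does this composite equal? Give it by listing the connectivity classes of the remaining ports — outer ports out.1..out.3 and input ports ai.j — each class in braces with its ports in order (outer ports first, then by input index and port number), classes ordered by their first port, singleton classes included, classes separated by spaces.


{out.1} {out.2} {out.3} {a1.1, a2.1, a2.2, a2.3} {a1.2} {a1.3, a5.3} {a3.1} {a3.2} {a3.3} {a4.1} {a4.2} {a4.3} {a5.1, a5.2}

Connectivity passes through glued w4-boundaries; trace each wire chain.
stage w1: inputs (a5, a1), connectivity {out.1, a1.1} {out.2, out.3} {a1.2} {a1.3, a5.3} {a5.1, a5.2}, out.j its boundary
stage w2: inputs (a5, a1, a2), connectivity {out.1, out.3, a2.1} {out.2, a1.1, a2.2, a2.3} {a1.2} {a1.3, a5.3} {a5.1, a5.2}, out.j its boundary
stage w3: inputs (a4, a5, a1, a2), connectivity {out.1, out.3, a1.1, a2.1, a2.2, a2.3} {out.2} {a1.2} {a1.3, a5.3} {a4.1} {a4.2} {a4.3} {a5.1, a5.2}, out.j its boundary
stage w4: inputs (a3, a4, a5, a1, a2), connectivity {out.1} {out.2} {out.3} {a1.1, a2.1, a2.2, a2.3} {a1.2} {a1.3, a5.3} {a3.1} {a3.2} {a3.3} {a4.1} {a4.2} {a4.3} {a5.1, a5.2}, out.j its boundary


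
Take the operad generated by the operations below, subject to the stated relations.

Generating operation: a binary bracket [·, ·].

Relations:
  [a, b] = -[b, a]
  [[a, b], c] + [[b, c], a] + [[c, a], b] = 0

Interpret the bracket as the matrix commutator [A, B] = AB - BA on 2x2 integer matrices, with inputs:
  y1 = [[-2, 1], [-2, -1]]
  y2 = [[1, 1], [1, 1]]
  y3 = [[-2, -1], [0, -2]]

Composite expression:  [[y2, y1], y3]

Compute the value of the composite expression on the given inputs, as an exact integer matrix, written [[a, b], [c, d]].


[[-1, 6], [0, 1]]

[y2, y1] = [[-3, 1], [-1, 3]]
[[y2, y1], y3] = [[-1, 6], [0, 1]]


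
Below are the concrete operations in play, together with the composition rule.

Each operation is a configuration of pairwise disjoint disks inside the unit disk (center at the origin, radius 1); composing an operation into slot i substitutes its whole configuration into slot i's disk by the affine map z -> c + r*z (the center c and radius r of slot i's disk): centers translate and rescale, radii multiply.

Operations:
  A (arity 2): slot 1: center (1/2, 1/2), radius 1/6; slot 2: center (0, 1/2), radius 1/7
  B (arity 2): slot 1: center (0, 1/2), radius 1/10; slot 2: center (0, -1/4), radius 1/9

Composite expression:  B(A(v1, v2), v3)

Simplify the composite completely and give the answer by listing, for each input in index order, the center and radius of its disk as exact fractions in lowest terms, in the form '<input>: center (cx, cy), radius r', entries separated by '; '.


v1: center (1/20, 11/20), radius 1/60; v2: center (0, 11/20), radius 1/70; v3: center (0, -1/4), radius 1/9


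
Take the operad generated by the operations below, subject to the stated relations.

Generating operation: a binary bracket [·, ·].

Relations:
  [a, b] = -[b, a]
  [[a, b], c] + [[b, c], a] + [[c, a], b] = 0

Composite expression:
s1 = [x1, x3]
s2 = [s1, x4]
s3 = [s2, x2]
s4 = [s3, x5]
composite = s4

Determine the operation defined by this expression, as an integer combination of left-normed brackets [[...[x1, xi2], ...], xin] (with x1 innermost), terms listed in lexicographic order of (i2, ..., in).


[[[[x1, x3], x4], x2], x5]


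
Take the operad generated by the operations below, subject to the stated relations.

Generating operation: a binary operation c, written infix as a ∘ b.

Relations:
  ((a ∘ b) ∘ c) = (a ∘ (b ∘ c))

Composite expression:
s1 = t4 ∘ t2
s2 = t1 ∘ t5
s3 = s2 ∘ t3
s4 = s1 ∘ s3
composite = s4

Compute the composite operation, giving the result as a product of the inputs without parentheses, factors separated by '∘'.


t4 ∘ t2 ∘ t1 ∘ t5 ∘ t3

All parenthesizations of c agree; list the t-inputs left to right.
(t4 ∘ t2) reduces to t4 ∘ t2
(t1 ∘ t5) reduces to t1 ∘ t5
((t1 ∘ t5) ∘ t3) reduces to t1 ∘ t5 ∘ t3
((t4 ∘ t2) ∘ ((t1 ∘ t5) ∘ t3)) reduces to t4 ∘ t2 ∘ t1 ∘ t5 ∘ t3


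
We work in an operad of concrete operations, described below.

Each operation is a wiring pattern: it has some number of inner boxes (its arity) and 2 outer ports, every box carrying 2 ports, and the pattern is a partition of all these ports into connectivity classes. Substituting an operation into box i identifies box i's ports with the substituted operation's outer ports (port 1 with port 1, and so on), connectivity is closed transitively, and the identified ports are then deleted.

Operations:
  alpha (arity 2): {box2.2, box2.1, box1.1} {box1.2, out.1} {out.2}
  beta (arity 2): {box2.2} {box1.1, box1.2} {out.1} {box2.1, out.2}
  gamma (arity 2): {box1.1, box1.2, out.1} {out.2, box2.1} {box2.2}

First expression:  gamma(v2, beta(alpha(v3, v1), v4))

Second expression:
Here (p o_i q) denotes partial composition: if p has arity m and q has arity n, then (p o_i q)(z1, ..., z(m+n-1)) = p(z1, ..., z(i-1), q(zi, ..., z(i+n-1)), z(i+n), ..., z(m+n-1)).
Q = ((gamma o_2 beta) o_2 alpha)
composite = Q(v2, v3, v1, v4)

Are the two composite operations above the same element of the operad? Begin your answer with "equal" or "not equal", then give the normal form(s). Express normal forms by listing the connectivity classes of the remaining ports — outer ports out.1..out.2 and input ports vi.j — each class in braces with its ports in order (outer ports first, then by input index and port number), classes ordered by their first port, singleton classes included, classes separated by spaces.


equal: each reduces to {out.1, v2.1, v2.2} {out.2} {v1.1, v1.2, v3.1} {v3.2} {v4.1} {v4.2}

Reducing the first expression gives {out.1, v2.1, v2.2} {out.2} {v1.1, v1.2, v3.1} {v3.2} {v4.1} {v4.2}
Reducing the second expression gives {out.1, v2.1, v2.2} {out.2} {v1.1, v1.2, v3.1} {v3.2} {v4.1} {v4.2}
The forms coincide; equal.


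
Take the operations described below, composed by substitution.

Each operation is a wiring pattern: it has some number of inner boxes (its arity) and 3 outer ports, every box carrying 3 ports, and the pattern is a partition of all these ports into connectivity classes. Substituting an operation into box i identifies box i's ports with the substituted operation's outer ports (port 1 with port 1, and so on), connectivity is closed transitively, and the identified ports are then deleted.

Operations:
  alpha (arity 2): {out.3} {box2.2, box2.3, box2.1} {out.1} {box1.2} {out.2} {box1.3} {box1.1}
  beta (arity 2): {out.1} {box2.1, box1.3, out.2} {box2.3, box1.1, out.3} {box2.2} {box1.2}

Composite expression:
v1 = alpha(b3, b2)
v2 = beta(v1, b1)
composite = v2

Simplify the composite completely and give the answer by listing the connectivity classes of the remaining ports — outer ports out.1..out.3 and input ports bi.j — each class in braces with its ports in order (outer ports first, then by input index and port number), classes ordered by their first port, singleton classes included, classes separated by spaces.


{out.1} {out.2, b1.1} {out.3, b1.3} {b1.2} {b2.1, b2.2, b2.3} {b3.1} {b3.2} {b3.3}

Reachability decides: close wires over beta-identified ports.
after alpha, the pattern on (b3, b2) reads {out.1} {out.2} {out.3} {b2.1, b2.2, b2.3} {b3.1} {b3.2} {b3.3} (out.j = its outer ports)
after beta, the pattern on (b3, b2, b1) reads {out.1} {out.2, b1.1} {out.3, b1.3} {b1.2} {b2.1, b2.2, b2.3} {b3.1} {b3.2} {b3.3} (out.j = its outer ports)


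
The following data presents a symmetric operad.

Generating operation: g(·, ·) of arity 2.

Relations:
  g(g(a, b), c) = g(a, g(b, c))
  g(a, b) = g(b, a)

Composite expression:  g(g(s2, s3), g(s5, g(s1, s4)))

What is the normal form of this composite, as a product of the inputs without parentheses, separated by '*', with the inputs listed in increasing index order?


Reordering under g is free, so list the s-inputs canonically.
g(s2, s3) collapses to s2 * s3
g(s1, s4) collapses to s1 * s4
g(s5, g(s1, s4)) collapses to s5 * s1 * s4
g(g(s2, s3), g(s5, g(s1, s4))) collapses to s2 * s3 * s5 * s1 * s4
rearranged into index order: s1 * s2 * s3 * s4 * s5

s1 * s2 * s3 * s4 * s5


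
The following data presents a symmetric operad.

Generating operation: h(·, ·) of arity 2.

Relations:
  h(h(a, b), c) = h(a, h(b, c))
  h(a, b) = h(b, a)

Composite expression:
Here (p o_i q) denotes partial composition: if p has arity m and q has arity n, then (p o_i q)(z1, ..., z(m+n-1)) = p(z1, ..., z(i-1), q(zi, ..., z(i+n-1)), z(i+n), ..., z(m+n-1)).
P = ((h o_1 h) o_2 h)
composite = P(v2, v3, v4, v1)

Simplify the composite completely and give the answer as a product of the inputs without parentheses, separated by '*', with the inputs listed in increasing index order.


Any arrangement under h is one operation, so sort the v-inputs.
h(v3, v4) spells out as v3 * v4
h(v2, h(v3, v4)) spells out as v2 * v3 * v4
h(h(v2, h(v3, v4)), v1) spells out as v2 * v3 * v4 * v1
sorting the factors by input index: v1 * v2 * v3 * v4

v1 * v2 * v3 * v4


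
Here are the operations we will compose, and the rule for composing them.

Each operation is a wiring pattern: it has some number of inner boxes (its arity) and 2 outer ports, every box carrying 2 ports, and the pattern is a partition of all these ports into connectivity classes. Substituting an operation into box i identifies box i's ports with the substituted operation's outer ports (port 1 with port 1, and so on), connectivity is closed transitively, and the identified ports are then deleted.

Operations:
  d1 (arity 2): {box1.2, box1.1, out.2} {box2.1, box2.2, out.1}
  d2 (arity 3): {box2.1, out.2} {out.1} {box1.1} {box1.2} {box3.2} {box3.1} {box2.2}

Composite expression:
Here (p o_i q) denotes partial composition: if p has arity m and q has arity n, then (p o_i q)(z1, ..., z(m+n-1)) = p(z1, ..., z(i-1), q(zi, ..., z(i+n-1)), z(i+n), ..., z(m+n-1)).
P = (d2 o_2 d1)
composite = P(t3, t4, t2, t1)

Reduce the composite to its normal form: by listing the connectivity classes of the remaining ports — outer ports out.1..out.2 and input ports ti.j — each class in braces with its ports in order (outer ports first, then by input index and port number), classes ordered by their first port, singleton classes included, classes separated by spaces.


{out.1} {out.2, t2.1, t2.2} {t1.1} {t1.2} {t3.1} {t3.2} {t4.1, t4.2}

Treat the ports identified at d2 as solder joints: merge, then drop.
after d1, the pattern on (t4, t2) reads {out.1, t2.1, t2.2} {out.2, t4.1, t4.2} (out.j = its outer ports)
after d2, the pattern on (t3, t4, t2, t1) reads {out.1} {out.2, t2.1, t2.2} {t1.1} {t1.2} {t3.1} {t3.2} {t4.1, t4.2} (out.j = its outer ports)


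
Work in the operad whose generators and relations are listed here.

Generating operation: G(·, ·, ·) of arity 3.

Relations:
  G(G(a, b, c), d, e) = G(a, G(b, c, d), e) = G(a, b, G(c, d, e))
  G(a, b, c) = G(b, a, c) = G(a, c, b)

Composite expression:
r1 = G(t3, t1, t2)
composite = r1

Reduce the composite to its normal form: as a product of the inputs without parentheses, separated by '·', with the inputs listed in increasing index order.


t1 · t2 · t3

Shape and order are irrelevant to G; the t-input set decides.
G(t3, t1, t2) spells out as t3 · t1 · t2
rearranged into index order: t1 · t2 · t3


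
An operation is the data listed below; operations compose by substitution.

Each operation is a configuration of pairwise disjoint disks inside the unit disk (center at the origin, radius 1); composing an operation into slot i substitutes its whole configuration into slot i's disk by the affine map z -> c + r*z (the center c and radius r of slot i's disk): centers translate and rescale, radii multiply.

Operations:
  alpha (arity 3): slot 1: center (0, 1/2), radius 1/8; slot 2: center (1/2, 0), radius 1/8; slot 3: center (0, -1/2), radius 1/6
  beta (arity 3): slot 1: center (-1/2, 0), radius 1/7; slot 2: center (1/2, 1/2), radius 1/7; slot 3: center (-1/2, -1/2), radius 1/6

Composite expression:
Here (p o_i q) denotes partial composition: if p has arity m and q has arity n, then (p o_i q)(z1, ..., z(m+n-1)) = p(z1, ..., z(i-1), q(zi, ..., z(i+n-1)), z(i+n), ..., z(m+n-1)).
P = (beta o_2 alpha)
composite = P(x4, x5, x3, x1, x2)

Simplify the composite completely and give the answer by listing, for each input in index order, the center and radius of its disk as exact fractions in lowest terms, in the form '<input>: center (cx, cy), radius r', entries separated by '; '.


Follow each x-input down from beta: c' goes to c + r*c', radius to r*r'.
input x4: applying the 1 nested substitution gives center (-1/2, 0), radius 1/7
input x5: applying the 2 nested substitutions gives center (1/2, 4/7), radius 1/56
input x3: applying the 2 nested substitutions gives center (4/7, 1/2), radius 1/56
input x1: applying the 2 nested substitutions gives center (1/2, 3/7), radius 1/42
input x2: applying the 1 nested substitution gives center (-1/2, -1/2), radius 1/6

x1: center (1/2, 3/7), radius 1/42; x2: center (-1/2, -1/2), radius 1/6; x3: center (4/7, 1/2), radius 1/56; x4: center (-1/2, 0), radius 1/7; x5: center (1/2, 4/7), radius 1/56


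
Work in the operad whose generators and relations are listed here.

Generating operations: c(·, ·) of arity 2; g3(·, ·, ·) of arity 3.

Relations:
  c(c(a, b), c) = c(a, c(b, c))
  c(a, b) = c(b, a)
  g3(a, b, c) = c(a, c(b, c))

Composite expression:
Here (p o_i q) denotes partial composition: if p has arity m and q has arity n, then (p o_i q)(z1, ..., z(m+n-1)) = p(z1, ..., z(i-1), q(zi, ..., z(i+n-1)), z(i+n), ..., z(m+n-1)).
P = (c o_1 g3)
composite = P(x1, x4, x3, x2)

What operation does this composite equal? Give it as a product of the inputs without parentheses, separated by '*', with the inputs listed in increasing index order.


x1 * x2 * x3 * x4

Key point: c commutes, so take the x-inputs in any fixed order.
g3(x1, x4, x3) collapses to x1 * x4 * x3
c(g3(x1, x4, x3), x2) collapses to x1 * x4 * x3 * x2
rearranged into index order: x1 * x2 * x3 * x4


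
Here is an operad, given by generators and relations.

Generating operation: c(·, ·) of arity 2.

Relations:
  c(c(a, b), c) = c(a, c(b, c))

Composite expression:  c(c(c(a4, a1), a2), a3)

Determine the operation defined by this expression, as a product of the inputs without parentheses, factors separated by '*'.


Under associativity of c, the answer is the a's in reading order.
c(a4, a1) reduces to a4 * a1
c(c(a4, a1), a2) reduces to a4 * a1 * a2
c(c(c(a4, a1), a2), a3) reduces to a4 * a1 * a2 * a3

a4 * a1 * a2 * a3


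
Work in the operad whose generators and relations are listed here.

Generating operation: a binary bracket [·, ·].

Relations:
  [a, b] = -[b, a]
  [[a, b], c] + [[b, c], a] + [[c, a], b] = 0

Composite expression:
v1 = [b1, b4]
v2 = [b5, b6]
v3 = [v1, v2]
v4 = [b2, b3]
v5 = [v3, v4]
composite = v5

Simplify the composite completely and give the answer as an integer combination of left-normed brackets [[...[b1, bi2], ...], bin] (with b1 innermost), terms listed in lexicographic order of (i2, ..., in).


In the tensor algebra, words opening b1 carry the b1-anchored form.
Composite bracket: [[[b1, b4], [b5, b6]], [b2, b3]]
Applying ab - ba throughout gives 32 signed words (2^5 = 32).
Keep just the words that open with b1:
  b1b4b5b6b2b3 appears with sign +1, giving the term +[[[[[b1, b4], b5], b6], b2], b3]
  b1b4b5b6b3b2 appears with sign -1, giving the term -[[[[[b1, b4], b5], b6], b3], b2]
  b1b4b6b5b2b3 appears with sign -1, giving the term -[[[[[b1, b4], b6], b5], b2], b3]
  b1b4b6b5b3b2 appears with sign +1, giving the term +[[[[[b1, b4], b6], b5], b3], b2]

[[[[[b1, b4], b5], b6], b2], b3] - [[[[[b1, b4], b5], b6], b3], b2] - [[[[[b1, b4], b6], b5], b2], b3] + [[[[[b1, b4], b6], b5], b3], b2]


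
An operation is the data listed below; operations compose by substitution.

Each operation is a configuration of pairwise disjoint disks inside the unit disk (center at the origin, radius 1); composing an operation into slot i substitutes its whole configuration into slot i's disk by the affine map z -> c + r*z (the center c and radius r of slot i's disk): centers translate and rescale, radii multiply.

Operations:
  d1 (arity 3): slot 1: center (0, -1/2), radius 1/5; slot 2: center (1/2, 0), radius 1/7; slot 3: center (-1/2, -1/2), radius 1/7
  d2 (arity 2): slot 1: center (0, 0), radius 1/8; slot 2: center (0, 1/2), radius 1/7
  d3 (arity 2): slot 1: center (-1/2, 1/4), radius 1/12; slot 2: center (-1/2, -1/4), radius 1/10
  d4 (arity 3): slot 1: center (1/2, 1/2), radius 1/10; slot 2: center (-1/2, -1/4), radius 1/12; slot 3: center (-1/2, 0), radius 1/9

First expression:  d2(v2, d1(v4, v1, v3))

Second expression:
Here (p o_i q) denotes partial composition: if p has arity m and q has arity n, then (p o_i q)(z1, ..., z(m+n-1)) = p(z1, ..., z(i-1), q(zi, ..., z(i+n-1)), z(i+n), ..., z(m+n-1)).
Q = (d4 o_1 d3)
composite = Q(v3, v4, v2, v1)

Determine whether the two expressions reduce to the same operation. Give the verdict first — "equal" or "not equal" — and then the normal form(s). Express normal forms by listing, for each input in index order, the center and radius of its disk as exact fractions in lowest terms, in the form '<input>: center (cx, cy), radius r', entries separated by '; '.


not equal: they reduce to v1: center (1/14, 1/2), radius 1/49; v2: center (0, 0), radius 1/8; v3: center (-1/14, 3/7), radius 1/49; v4: center (0, 3/7), radius 1/35 and v1: center (-1/2, 0), radius 1/9; v2: center (-1/2, -1/4), radius 1/12; v3: center (9/20, 21/40), radius 1/120; v4: center (9/20, 19/40), radius 1/100

In normal form, the first expression is v1: center (1/14, 1/2), radius 1/49; v2: center (0, 0), radius 1/8; v3: center (-1/14, 3/7), radius 1/49; v4: center (0, 3/7), radius 1/35
In normal form, the second expression is v1: center (-1/2, 0), radius 1/9; v2: center (-1/2, -1/4), radius 1/12; v3: center (9/20, 21/40), radius 1/120; v4: center (9/20, 19/40), radius 1/100
The normal forms differ: not equal.


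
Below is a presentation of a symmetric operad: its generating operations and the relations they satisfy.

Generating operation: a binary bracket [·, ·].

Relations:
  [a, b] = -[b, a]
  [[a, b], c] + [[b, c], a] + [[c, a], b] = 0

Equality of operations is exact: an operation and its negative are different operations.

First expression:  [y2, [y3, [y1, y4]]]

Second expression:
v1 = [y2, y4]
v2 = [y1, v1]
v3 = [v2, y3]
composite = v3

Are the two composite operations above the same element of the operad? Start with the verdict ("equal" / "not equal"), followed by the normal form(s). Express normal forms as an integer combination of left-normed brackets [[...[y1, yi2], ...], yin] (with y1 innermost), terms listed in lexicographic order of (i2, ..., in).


Reducing the first expression gives [[[y1, y4], y3], y2]
Reducing the second expression gives [[[y1, y2], y4], y3] - [[[y1, y4], y2], y3]
They disagree, so not equal.

not equal; the first gives [[[y1, y4], y3], y2] and the second [[[y1, y2], y4], y3] - [[[y1, y4], y2], y3]


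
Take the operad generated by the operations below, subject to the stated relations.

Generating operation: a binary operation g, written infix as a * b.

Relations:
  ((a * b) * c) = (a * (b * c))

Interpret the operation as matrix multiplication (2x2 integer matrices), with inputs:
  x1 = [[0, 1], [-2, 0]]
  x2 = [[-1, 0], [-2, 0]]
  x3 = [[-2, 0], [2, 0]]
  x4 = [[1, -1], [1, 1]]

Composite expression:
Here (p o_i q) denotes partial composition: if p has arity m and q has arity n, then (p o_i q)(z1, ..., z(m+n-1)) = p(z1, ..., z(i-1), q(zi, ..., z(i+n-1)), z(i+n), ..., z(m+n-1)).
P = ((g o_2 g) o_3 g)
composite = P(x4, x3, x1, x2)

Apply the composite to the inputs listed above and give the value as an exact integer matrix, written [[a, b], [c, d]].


(x1 * x2) = [[-2, 0], [2, 0]]
(x3 * (x1 * x2)) = [[4, 0], [-4, 0]]
(x4 * (x3 * (x1 * x2))) = [[8, 0], [0, 0]]

[[8, 0], [0, 0]]


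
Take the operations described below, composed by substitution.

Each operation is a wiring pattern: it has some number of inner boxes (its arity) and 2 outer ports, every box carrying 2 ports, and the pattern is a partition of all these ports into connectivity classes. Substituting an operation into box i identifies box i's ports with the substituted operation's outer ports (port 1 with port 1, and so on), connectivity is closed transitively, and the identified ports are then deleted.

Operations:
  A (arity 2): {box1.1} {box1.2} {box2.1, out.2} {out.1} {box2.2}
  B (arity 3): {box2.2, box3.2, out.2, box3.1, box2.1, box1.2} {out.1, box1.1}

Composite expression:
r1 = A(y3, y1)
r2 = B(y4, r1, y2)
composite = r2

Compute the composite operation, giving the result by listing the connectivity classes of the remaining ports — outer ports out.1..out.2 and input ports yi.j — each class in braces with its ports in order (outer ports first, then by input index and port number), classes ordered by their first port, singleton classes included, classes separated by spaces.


{out.1, y4.1} {out.2, y1.1, y2.1, y2.2, y4.2} {y1.2} {y3.1} {y3.2}

Substituting into B glues patterns; closure does the rest.
the subtree at A composes to {out.1} {out.2, y1.1} {y1.2} {y3.1} {y3.2} on (y3, y1); out.j = own outer ports
the subtree at B composes to {out.1, y4.1} {out.2, y1.1, y2.1, y2.2, y4.2} {y1.2} {y3.1} {y3.2} on (y4, y3, y1, y2); out.j = own outer ports


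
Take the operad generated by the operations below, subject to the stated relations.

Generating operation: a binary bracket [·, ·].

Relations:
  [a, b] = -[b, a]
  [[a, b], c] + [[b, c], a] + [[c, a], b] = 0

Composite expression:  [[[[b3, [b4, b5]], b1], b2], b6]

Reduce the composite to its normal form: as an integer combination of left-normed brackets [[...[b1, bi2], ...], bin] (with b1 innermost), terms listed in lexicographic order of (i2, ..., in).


-[[[[[b1, b3], b4], b5], b2], b6] + [[[[[b1, b3], b5], b4], b2], b6] + [[[[[b1, b4], b5], b3], b2], b6] - [[[[[b1, b5], b4], b3], b2], b6]


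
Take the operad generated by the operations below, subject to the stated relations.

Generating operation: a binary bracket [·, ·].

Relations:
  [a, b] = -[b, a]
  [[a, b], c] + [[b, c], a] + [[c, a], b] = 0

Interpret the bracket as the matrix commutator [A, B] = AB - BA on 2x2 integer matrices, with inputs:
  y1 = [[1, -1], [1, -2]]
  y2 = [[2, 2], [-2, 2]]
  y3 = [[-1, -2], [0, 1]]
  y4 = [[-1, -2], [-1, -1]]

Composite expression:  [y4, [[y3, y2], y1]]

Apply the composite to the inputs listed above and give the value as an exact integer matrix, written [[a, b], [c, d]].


[[44, -32], [16, -44]]

[y3, y2] = [[4, -4], [-4, -4]]
[[y3, y2], y1] = [[-8, 4], [-20, 8]]
[y4, [[y3, y2], y1]] = [[44, -32], [16, -44]]


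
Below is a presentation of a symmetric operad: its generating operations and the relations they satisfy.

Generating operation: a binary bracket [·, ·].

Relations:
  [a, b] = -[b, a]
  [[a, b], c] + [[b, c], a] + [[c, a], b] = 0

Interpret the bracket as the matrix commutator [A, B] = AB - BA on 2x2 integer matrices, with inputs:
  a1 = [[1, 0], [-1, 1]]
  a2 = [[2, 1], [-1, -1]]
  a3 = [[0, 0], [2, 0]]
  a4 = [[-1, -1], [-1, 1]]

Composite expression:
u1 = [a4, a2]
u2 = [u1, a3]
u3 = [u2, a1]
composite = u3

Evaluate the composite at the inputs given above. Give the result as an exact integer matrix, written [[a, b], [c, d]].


[a4, a2] = [[2, 1], [-5, -2]]
[[a4, a2], a3] = [[2, 0], [-8, -2]]
[[[a4, a2], a3], a1] = [[0, 0], [4, 0]]

[[0, 0], [4, 0]]


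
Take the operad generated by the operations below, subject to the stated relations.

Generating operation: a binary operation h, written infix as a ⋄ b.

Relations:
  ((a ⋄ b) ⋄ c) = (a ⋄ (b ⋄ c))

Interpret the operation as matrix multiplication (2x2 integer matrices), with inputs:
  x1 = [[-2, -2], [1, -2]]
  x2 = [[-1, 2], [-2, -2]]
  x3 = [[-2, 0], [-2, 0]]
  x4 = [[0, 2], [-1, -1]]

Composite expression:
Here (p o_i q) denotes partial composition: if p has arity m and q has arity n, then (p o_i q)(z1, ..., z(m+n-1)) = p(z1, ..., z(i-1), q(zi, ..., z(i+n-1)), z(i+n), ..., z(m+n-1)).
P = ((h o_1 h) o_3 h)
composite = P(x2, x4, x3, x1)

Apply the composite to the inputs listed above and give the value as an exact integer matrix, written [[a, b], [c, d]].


(x2 ⋄ x4) = [[-2, -4], [2, -2]]
(x3 ⋄ x1) = [[4, 4], [4, 4]]
((x2 ⋄ x4) ⋄ (x3 ⋄ x1)) = [[-24, -24], [0, 0]]

[[-24, -24], [0, 0]]


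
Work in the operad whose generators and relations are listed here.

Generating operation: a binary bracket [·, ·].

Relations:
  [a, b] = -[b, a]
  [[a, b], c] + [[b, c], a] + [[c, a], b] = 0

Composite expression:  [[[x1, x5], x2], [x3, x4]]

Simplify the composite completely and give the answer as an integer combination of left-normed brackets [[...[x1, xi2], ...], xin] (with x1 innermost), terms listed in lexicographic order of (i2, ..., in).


[[[[x1, x5], x2], x3], x4] - [[[[x1, x5], x2], x4], x3]

Antisymmetry and Jacobi reduce to x1-anchored left-normed brackets.
Composite bracket: [[[x1, x5], x2], [x3, x4]]
Applying ab - ba throughout gives 16 signed words (2^4 = 16).
Keep just the words that open with x1:
  the word x1x5x2x3x4 carries sign +1 and contributes +[[[[x1, x5], x2], x3], x4]
  the word x1x5x2x4x3 carries sign -1 and contributes -[[[[x1, x5], x2], x4], x3]


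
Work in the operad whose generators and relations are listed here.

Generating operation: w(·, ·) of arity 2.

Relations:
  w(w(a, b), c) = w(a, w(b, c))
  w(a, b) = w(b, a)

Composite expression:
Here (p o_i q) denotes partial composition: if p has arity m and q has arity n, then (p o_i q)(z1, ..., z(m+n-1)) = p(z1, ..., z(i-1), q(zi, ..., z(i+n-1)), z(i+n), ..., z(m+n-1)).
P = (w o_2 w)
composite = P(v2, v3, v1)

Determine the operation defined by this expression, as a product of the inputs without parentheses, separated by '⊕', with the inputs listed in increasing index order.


v1 ⊕ v2 ⊕ v3

Any arrangement under w is one operation, so sort the v-inputs.
w(v3, v1) reduces to v3 ⊕ v1
w(v2, w(v3, v1)) reduces to v2 ⊕ v3 ⊕ v1
putting the inputs in ascending order: v1 ⊕ v2 ⊕ v3


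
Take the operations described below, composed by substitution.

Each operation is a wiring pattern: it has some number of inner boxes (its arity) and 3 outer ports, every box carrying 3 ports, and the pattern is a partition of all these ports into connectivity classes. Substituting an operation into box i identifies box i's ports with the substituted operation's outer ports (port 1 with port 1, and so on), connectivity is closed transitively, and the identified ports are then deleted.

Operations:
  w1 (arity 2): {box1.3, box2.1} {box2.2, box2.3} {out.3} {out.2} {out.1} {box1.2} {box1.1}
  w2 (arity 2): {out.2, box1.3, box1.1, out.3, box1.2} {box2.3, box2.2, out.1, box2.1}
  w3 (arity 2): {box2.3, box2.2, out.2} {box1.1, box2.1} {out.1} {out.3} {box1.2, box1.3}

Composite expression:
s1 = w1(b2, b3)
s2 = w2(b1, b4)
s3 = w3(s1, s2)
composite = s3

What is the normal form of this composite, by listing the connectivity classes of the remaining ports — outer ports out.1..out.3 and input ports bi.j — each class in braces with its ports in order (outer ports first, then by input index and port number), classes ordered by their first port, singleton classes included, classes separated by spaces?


{out.1} {out.2, b1.1, b1.2, b1.3} {out.3} {b2.1} {b2.2} {b2.3, b3.1} {b3.2, b3.3} {b4.1, b4.2, b4.3}

After gluing at w3, chains via deleted ports link the b-ports.
stage w1: inputs (b2, b3), connectivity {out.1} {out.2} {out.3} {b2.1} {b2.2} {b2.3, b3.1} {b3.2, b3.3}, out.j its boundary
stage w2: inputs (b1, b4), connectivity {out.1, b4.1, b4.2, b4.3} {out.2, out.3, b1.1, b1.2, b1.3}, out.j its boundary
stage w3: inputs (b2, b3, b1, b4), connectivity {out.1} {out.2, b1.1, b1.2, b1.3} {out.3} {b2.1} {b2.2} {b2.3, b3.1} {b3.2, b3.3} {b4.1, b4.2, b4.3}, out.j its boundary


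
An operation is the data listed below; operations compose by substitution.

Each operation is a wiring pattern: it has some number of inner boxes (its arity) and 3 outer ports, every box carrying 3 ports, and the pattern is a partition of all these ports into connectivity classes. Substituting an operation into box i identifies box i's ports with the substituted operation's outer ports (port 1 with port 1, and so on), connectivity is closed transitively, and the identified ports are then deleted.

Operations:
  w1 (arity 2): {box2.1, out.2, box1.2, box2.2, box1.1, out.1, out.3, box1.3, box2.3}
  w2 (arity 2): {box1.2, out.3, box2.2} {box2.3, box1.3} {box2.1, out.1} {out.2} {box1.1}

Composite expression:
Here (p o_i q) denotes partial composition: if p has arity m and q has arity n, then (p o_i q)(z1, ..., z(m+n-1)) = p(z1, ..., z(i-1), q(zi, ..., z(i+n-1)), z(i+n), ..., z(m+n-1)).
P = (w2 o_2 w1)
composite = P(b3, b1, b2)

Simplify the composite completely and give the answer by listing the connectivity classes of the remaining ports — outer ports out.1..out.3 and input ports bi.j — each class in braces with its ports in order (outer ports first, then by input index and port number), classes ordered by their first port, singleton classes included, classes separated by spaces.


Connectivity passes through glued w2-boundaries; trace each wire chain.
after w1, the pattern on (b1, b2) reads {out.1, out.2, out.3, b1.1, b1.2, b1.3, b2.1, b2.2, b2.3} (out.j = its outer ports)
after w2, the pattern on (b3, b1, b2) reads {out.1, out.3, b1.1, b1.2, b1.3, b2.1, b2.2, b2.3, b3.2, b3.3} {out.2} {b3.1} (out.j = its outer ports)

{out.1, out.3, b1.1, b1.2, b1.3, b2.1, b2.2, b2.3, b3.2, b3.3} {out.2} {b3.1}


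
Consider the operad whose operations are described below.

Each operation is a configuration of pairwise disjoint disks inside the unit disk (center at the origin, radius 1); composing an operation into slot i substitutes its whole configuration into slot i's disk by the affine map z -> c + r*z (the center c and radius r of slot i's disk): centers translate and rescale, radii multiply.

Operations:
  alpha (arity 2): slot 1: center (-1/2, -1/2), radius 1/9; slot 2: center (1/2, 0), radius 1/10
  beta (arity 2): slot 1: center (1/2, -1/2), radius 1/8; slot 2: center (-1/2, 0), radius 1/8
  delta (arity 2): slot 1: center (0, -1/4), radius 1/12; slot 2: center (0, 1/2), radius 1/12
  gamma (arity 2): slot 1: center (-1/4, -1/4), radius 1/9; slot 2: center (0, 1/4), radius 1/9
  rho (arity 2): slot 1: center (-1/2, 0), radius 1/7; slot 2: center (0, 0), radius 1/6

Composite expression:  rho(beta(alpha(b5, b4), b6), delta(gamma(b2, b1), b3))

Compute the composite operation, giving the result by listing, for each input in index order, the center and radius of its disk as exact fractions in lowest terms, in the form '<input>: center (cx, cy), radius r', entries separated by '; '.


Each b-disk chains the slot maps above it in rho; radii multiply.
b5 passes through 3 substitutions, ending at center (-7/16, -9/112), radius 1/504
b4 passes through 3 substitutions, ending at center (-47/112, -1/14), radius 1/560
b6 passes through 2 substitutions, ending at center (-4/7, 0), radius 1/56
b2 passes through 3 substitutions, ending at center (-1/288, -13/288), radius 1/648
b1 passes through 3 substitutions, ending at center (0, -11/288), radius 1/648
b3 passes through 2 substitutions, ending at center (0, 1/12), radius 1/72

b1: center (0, -11/288), radius 1/648; b2: center (-1/288, -13/288), radius 1/648; b3: center (0, 1/12), radius 1/72; b4: center (-47/112, -1/14), radius 1/560; b5: center (-7/16, -9/112), radius 1/504; b6: center (-4/7, 0), radius 1/56


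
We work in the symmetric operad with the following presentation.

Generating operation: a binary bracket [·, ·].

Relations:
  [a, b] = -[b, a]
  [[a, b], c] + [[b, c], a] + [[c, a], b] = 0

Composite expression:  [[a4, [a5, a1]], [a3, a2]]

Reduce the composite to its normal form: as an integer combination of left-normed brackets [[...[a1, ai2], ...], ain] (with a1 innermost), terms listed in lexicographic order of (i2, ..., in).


Left-normed coefficients sit on the a1-initial expansion words.
Composite bracket: [[a4, [a5, a1]], [a3, a2]]
The bracket unfolds into 16 signed words via [a, b] = ab - ba (2^4 = 16).
The a1-initial words carry the normal form:
  a1a5a4a2a3 appears with sign -1, giving the term -[[[[a1, a5], a4], a2], a3]
  a1a5a4a3a2 appears with sign +1, giving the term +[[[[a1, a5], a4], a3], a2]

-[[[[a1, a5], a4], a2], a3] + [[[[a1, a5], a4], a3], a2]
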